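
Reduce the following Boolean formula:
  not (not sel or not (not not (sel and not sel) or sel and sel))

not (not sel or not (not not (sel and not sel) or sel and sel))
= not (not sel or not (sel and not sel or sel and sel))   (double negation)
= not (not sel or not sel)   (distribution)
= not not sel   (idempotence)
= sel   (double negation)

sel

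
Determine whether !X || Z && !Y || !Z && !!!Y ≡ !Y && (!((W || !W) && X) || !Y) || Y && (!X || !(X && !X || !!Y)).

Yes

E1: !X || Z && !Y || !Z && !!!Y
    = !X || Z && !Y || !Z && !Y
    = !X || !Y
E2: !Y && (!((W || !W) && X) || !Y) || Y && (!X || !(X && !X || !!Y))
    = !Y && (!((W || !W) && X) || !Y) || Y && (!X || !(X && !X || Y))
    = !Y && (!((W || !W) && X) || !Y) || Y && (!X || !Y)
    = !Y && (!X || !Y) || Y && (!X || !Y)
    = !X || !Y
Both reduce to !X || !Y, so they are equivalent.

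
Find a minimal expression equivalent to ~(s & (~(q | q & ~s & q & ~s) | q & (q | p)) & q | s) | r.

~s | r

~(s & (~(q | q & ~s & q & ~s) | q & (q | p)) & q | s) | r
= ~(s & (~(q | q & ~s & q & ~s) | q) & q | s) | r   — absorption
= ~(s & (~(q | q & ~s) | q) & q | s) | r   — idempotence
= ~(s & (~q | q) & q | s) | r   — absorption
= ~(s & q | s) | r   — complement / identity
= ~s | r   — absorption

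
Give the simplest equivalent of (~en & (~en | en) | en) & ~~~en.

(~en & (~en | en) | en) & ~~~en
= (~en & (~en | en) | en) & ~en   — double negation
= (~en | en) & ~en   — complement / identity
= ~en   — complement / identity

~en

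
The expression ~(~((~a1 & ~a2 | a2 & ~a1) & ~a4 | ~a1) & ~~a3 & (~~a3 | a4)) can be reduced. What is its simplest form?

~a1 | ~a3

~(~((~a1 & ~a2 | a2 & ~a1) & ~a4 | ~a1) & ~~a3 & (~~a3 | a4))
= ~(~(~a1 & ~a4 | ~a1) & ~~a3 & (~~a3 | a4))   [distribution]
= ~(~(~a1 & ~a4 | ~a1) & ~~a3)   [absorption]
= ~a1 & ~a4 | ~a1 | ~a3   [De Morgan]
= ~a1 | ~a3   [absorption]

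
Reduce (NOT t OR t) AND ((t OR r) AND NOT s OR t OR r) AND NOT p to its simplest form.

(NOT t OR t) AND ((t OR r) AND NOT s OR t OR r) AND NOT p
= ((t OR r) AND NOT s OR t OR r) AND NOT p   — complement / identity
= (t OR r) AND NOT p   — absorption

(t OR r) AND NOT p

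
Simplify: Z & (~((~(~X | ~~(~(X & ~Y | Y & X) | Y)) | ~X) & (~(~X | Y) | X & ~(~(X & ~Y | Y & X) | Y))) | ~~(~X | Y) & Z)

Z & (~((~(~X | ~~(~(X & ~Y | Y & X) | Y)) | ~X) & (~(~X | Y) | X & ~(~(X & ~Y | Y & X) | Y))) | ~~(~X | Y) & Z)
= Z & (~((X & ~(~(X & ~Y | Y & X) | Y) | ~X) & (~(~X | Y) | X & ~(~(X & ~Y | Y & X) | Y))) | ~~(~X | Y) & Z)
= Z & (~(X & ~(~(X & ~Y | Y & X) | Y) | ~X & ~(~X | Y)) | ~~(~X | Y) & Z)
= Z & (~(X & ~(~X | Y) | ~X & ~(~X | Y)) | ~~(~X | Y) & Z)
= Z & (~~(~X | Y) | ~~(~X | Y) & Z)
= Z & ~~(~X | Y)
= Z & (~X | Y)

Z & (~X | Y)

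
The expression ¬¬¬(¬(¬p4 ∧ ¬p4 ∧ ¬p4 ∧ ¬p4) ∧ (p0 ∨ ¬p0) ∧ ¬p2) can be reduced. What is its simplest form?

¬¬¬(¬(¬p4 ∧ ¬p4 ∧ ¬p4 ∧ ¬p4) ∧ (p0 ∨ ¬p0) ∧ ¬p2)
= ¬¬¬(¬(¬p4 ∧ ¬p4) ∧ (p0 ∨ ¬p0) ∧ ¬p2)   [idempotence]
= ¬¬¬(¬¬p4 ∧ (p0 ∨ ¬p0) ∧ ¬p2)   [idempotence]
= ¬¬¬(¬¬p4 ∧ ¬p2)   [complement / identity]
= ¬(¬¬p4 ∧ ¬p2)   [double negation]
= ¬p4 ∨ p2   [De Morgan]

¬p4 ∨ p2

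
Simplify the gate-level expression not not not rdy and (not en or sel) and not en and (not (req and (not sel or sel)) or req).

not rdy and not en

not not not rdy and (not en or sel) and not en and (not (req and (not sel or sel)) or req)
= not not not rdy and not en and (not (req and (not sel or sel)) or req)   [absorption]
= not not not rdy and not en and (not req or req)   [complement / identity]
= not not not rdy and not en   [complement / identity]
= not rdy and not en   [double negation]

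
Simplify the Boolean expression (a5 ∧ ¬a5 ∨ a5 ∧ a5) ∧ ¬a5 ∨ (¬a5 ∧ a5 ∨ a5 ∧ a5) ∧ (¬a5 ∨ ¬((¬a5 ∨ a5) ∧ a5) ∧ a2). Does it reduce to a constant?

(a5 ∧ ¬a5 ∨ a5 ∧ a5) ∧ ¬a5 ∨ (¬a5 ∧ a5 ∨ a5 ∧ a5) ∧ (¬a5 ∨ ¬((¬a5 ∨ a5) ∧ a5) ∧ a2)
= (a5 ∧ ¬a5 ∨ a5 ∧ a5) ∧ ¬a5 ∨ a5 ∧ (¬a5 ∨ ¬((¬a5 ∨ a5) ∧ a5) ∧ a2)   — distribution
= (a5 ∧ ¬a5 ∨ a5 ∧ a5) ∧ ¬a5 ∨ a5 ∧ (¬a5 ∨ ¬a5 ∧ a2)   — complement / identity
= (a5 ∧ ¬a5 ∨ a5 ∧ a5) ∧ ¬a5 ∨ a5 ∧ ¬a5   — absorption
= (a5 ∧ ¬a5 ∨ a5 ∧ a5) ∧ ¬a5   — complement / identity
= a5 ∧ ¬a5   — distribution
= False   — complement

False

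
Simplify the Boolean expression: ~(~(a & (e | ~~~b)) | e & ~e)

a & (e | ~b)

~(~(a & (e | ~~~b)) | e & ~e)
= ~~(a & (e | ~~~b))   (complement / identity)
= ~~(a & (e | ~b))   (double negation)
= a & (e | ~b)   (double negation)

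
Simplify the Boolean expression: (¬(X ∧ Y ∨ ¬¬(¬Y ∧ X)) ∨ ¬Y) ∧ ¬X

(¬(X ∧ Y ∨ ¬¬(¬Y ∧ X)) ∨ ¬Y) ∧ ¬X
= (¬(X ∧ Y ∨ ¬Y ∧ X) ∨ ¬Y) ∧ ¬X
= (¬X ∨ ¬Y) ∧ ¬X
= ¬X

¬X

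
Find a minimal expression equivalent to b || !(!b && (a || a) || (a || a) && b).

b || !(!b && (a || a) || (a || a) && b)
= b || !(a || a)   (distribution)
= b || !a   (idempotence)

b || !a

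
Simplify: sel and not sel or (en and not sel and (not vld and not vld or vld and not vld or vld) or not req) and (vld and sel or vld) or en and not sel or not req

en and not sel or not req

sel and not sel or (en and not sel and (not vld and not vld or vld and not vld or vld) or not req) and (vld and sel or vld) or en and not sel or not req
= (en and not sel and (not vld and not vld or vld and not vld or vld) or not req) and (vld and sel or vld) or en and not sel or not req   — complement / identity
= (en and not sel and (not vld or vld) or not req) and (vld and sel or vld) or en and not sel or not req   — distribution
= (en and not sel and (not vld or vld) or not req) and vld or en and not sel or not req   — absorption
= (en and not sel or not req) and vld or en and not sel or not req   — complement / identity
= en and not sel or not req   — absorption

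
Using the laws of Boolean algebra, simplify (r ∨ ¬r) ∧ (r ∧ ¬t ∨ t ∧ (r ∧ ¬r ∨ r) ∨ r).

r

(r ∨ ¬r) ∧ (r ∧ ¬t ∨ t ∧ (r ∧ ¬r ∨ r) ∨ r)
= ¬r ∧ (r ∧ ¬t ∨ t ∧ (r ∧ ¬r ∨ r)) ∨ r
= ¬r ∧ (r ∧ ¬t ∨ t ∧ r) ∨ r
= ¬r ∧ r ∨ r
= r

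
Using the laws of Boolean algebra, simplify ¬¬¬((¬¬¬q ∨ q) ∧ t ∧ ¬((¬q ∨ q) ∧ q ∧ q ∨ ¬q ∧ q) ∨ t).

¬t

¬¬¬((¬¬¬q ∨ q) ∧ t ∧ ¬((¬q ∨ q) ∧ q ∧ q ∨ ¬q ∧ q) ∨ t)
= ¬¬¬((¬q ∨ q) ∧ t ∧ ¬((¬q ∨ q) ∧ q ∧ q ∨ ¬q ∧ q) ∨ t)   (double negation)
= ¬¬¬((¬q ∨ q) ∧ t ∧ ¬(q ∧ q ∨ ¬q ∧ q) ∨ t)   (complement / identity)
= ¬¬¬(t ∧ ¬(q ∧ q ∨ ¬q ∧ q) ∨ t)   (complement / identity)
= ¬¬¬(t ∧ ¬q ∨ t)   (distribution)
= ¬¬¬t   (absorption)
= ¬t   (double negation)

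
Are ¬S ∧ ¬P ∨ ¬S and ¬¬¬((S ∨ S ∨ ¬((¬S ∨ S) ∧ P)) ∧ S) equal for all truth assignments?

E1: ¬S ∧ ¬P ∨ ¬S
    = ¬S   — absorption
E2: ¬¬¬((S ∨ S ∨ ¬((¬S ∨ S) ∧ P)) ∧ S)
    = ¬¬¬((S ∨ ¬((¬S ∨ S) ∧ P)) ∧ S)   — idempotence
    = ¬¬¬((S ∨ ¬P) ∧ S)   — complement / identity
    = ¬¬¬S   — absorption
    = ¬S   — double negation
Both reduce to ¬S, so they are equivalent.

Yes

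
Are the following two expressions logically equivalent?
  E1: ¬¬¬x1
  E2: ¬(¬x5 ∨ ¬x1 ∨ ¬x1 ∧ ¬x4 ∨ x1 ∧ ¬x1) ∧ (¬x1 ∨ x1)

E1: ¬¬¬x1
    = ¬x1
E2: ¬(¬x5 ∨ ¬x1 ∨ ¬x1 ∧ ¬x4 ∨ x1 ∧ ¬x1) ∧ (¬x1 ∨ x1)
    = ¬(¬x5 ∨ ¬x1 ∨ x1 ∧ ¬x1) ∧ (¬x1 ∨ x1)
    = ¬(¬x5 ∨ ¬x1) ∧ (¬x1 ∨ x1)
    = ¬(¬x5 ∨ ¬x1)
    = x5 ∧ x1
These differ: at x1=0, x4=0, x5=0, E1 = 1 but E2 = 0.

No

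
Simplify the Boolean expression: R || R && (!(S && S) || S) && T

R

R || R && (!(S && S) || S) && T
= R || R && (!S || S) && T   — idempotence
= R || R && T   — complement / identity
= R   — absorption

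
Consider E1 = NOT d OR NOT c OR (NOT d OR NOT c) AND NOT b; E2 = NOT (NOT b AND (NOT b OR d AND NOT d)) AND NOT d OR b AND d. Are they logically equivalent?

No

E1: NOT d OR NOT c OR (NOT d OR NOT c) AND NOT b
    = NOT d OR NOT c   — absorption
E2: NOT (NOT b AND (NOT b OR d AND NOT d)) AND NOT d OR b AND d
    = NOT (NOT b AND NOT b) AND NOT d OR b AND d   — complement / identity
    = (b OR b) AND NOT d OR b AND d   — De Morgan
    = b AND NOT d OR b AND d   — idempotence
    = b   — distribution
These differ: at b=0, c=0, d=0, E1 = 1 but E2 = 0.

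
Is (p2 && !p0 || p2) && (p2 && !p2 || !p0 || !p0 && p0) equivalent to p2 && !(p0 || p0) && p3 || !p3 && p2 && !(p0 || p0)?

E1: (p2 && !p0 || p2) && (p2 && !p2 || !p0 || !p0 && p0)
    = (p2 && !p0 || p2) && (p2 && !p2 || !p0)   (complement / identity)
    = (p2 && !p0 || p2) && !p0   (complement / identity)
    = p2 && !p0   (absorption)
E2: p2 && !(p0 || p0) && p3 || !p3 && p2 && !(p0 || p0)
    = p2 && !(p0 || p0)   (distribution)
    = p2 && !p0   (idempotence)
Both reduce to p2 && !p0, so they are equivalent.

Yes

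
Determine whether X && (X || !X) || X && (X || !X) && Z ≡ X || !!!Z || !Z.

No

E1: X && (X || !X) || X && (X || !X) && Z
    = X && (X || !X)
    = X
E2: X || !!!Z || !Z
    = X || !Z || !Z
    = X || !Z
These differ: at X=0, Z=0, E1 = 0 but E2 = 1.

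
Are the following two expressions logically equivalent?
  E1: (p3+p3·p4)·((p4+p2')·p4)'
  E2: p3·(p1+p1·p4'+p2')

No

E1: (p3+p3·p4)·((p4+p2')·p4)'
    = p3·((p4+p2')·p4)'   — absorption
    = p3·p4'   — absorption
E2: p3·(p1+p1·p4'+p2')
    = p3·(p1+p2')   — absorption
These differ: at p1=1, p2=0, p3=1, p4=1, E1 = 0 but E2 = 1.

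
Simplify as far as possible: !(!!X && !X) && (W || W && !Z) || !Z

W || !Z

!(!!X && !X) && (W || W && !Z) || !Z
= !(!!X && !X) && W || !Z   — absorption
= (!X || X) && W || !Z   — De Morgan
= W || !Z   — complement / identity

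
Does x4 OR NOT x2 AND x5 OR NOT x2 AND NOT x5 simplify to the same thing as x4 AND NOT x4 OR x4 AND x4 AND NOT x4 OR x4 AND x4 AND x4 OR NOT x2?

E1: x4 OR NOT x2 AND x5 OR NOT x2 AND NOT x5
    = x4 OR NOT x2   — distribution
E2: x4 AND NOT x4 OR x4 AND x4 AND NOT x4 OR x4 AND x4 AND x4 OR NOT x2
    = x4 AND NOT x4 OR x4 AND x4 OR NOT x2   — distribution
    = x4 OR NOT x2   — distribution
Both reduce to x4 OR NOT x2, so they are equivalent.

Yes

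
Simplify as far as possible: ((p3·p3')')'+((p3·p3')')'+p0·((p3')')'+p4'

((p3·p3')')'+((p3·p3')')'+p0·((p3')')'+p4'
= ((p3·p3')')'+p0·((p3')')'+p4'   — idempotence
= ((p3·p3')')'+p0·p3'+p4'   — double negation
= p3·p3'+p0·p3'+p4'   — double negation
= p0·p3'+p4'   — complement / identity

p0·p3'+p4'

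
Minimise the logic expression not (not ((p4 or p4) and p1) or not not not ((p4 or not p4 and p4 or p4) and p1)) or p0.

not (not ((p4 or p4) and p1) or not not not ((p4 or not p4 and p4 or p4) and p1)) or p0
= not (not ((p4 or p4) and p1) or not ((p4 or not p4 and p4 or p4) and p1)) or p0   (double negation)
= (p4 or p4) and p1 and (p4 or not p4 and p4 or p4) and p1 or p0   (De Morgan)
= (p4 or p4) and p1 and (p4 or p4) and p1 or p0   (complement / identity)
= (p4 or p4) and p1 or p0   (idempotence)
= p4 and p1 or p0   (idempotence)

p4 and p1 or p0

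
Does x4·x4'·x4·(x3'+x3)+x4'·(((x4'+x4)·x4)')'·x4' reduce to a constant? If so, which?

x4·x4'·x4·(x3'+x3)+x4'·(((x4'+x4)·x4)')'·x4'
= x4·x4'·x4·(x3'+x3)+x4'·(x4')'·x4'   [complement / identity]
= x4·x4'·x4+x4'·(x4')'·x4'   [complement / identity]
= x4·x4'·x4+x4'·x4·x4'   [double negation]
= x4·x4'   [distribution]
= 0   [complement]

yes, False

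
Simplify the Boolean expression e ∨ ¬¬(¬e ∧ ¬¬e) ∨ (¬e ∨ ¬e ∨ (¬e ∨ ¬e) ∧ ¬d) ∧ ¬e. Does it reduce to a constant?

True

e ∨ ¬¬(¬e ∧ ¬¬e) ∨ (¬e ∨ ¬e ∨ (¬e ∨ ¬e) ∧ ¬d) ∧ ¬e
= e ∨ ¬¬(¬e ∧ ¬¬e) ∨ (¬e ∨ ¬e) ∧ ¬e
= e ∨ ¬¬(¬e ∧ e) ∨ (¬e ∨ ¬e) ∧ ¬e
= e ∨ ¬¬(¬e ∧ e) ∨ ¬e ∧ ¬e
= e ∨ ¬e ∧ e ∨ ¬e ∧ ¬e
= e ∨ ¬e
= True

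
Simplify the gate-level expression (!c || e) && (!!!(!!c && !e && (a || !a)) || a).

(!c || e) && (!!!(!!c && !e && (a || !a)) || a)
= (!c || e) && (!(!!c && !e && (a || !a)) || a)
= (!c || e) && (!(!!c && !e) || a)
= (!c || e) && (!c || e || a)
= !c || e

!c || e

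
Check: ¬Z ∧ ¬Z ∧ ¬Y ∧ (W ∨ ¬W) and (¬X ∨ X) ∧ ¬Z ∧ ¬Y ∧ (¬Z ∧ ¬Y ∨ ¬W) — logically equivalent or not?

E1: ¬Z ∧ ¬Z ∧ ¬Y ∧ (W ∨ ¬W)
    = ¬Z ∧ ¬Z ∧ ¬Y   [complement / identity]
    = ¬Z ∧ ¬Y   [idempotence]
E2: (¬X ∨ X) ∧ ¬Z ∧ ¬Y ∧ (¬Z ∧ ¬Y ∨ ¬W)
    = ¬Z ∧ ¬Y ∧ (¬Z ∧ ¬Y ∨ ¬W)   [complement / identity]
    = ¬Z ∧ ¬Y   [absorption]
Both reduce to ¬Z ∧ ¬Y, so they are equivalent.

Yes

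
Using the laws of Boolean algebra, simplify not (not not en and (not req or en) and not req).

not en or req

not (not not en and (not req or en) and not req)
= not (not not en and not req)   (absorption)
= not en or req   (De Morgan)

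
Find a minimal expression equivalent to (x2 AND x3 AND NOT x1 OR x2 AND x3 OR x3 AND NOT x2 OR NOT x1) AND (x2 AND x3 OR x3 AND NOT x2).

x3

(x2 AND x3 AND NOT x1 OR x2 AND x3 OR x3 AND NOT x2 OR NOT x1) AND (x2 AND x3 OR x3 AND NOT x2)
= (x2 AND x3 OR x3 AND NOT x2 OR NOT x1) AND (x2 AND x3 OR x3 AND NOT x2)   — absorption
= x2 AND x3 OR x3 AND NOT x2   — absorption
= x3   — distribution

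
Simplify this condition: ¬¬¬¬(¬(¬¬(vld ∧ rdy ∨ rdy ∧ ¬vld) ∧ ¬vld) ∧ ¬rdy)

¬rdy

¬¬¬¬(¬(¬¬(vld ∧ rdy ∨ rdy ∧ ¬vld) ∧ ¬vld) ∧ ¬rdy)
= ¬¬¬¬(¬(¬¬rdy ∧ ¬vld) ∧ ¬rdy)   — distribution
= ¬¬(¬(¬¬rdy ∧ ¬vld) ∧ ¬rdy)   — double negation
= ¬¬((¬rdy ∨ vld) ∧ ¬rdy)   — De Morgan
= ¬¬¬rdy   — absorption
= ¬rdy   — double negation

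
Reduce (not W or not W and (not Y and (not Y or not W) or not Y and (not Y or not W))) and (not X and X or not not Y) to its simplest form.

(not W or not W and (not Y and (not Y or not W) or not Y and (not Y or not W))) and (not X and X or not not Y)
= (not W or not W and not Y and (not Y or not W)) and (not X and X or not not Y)   [idempotence]
= (not W or not W and not Y and (not Y or not W)) and not not Y   [complement / identity]
= (not W or not W and not Y) and not not Y   [absorption]
= (not W or not W and not Y) and Y   [double negation]
= not W and Y   [absorption]

not W and Y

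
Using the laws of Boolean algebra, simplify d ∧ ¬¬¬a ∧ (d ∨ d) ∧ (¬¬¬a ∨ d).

d ∧ ¬¬¬a ∧ (d ∨ d) ∧ (¬¬¬a ∨ d)
= d ∧ ¬¬¬a ∧ (d ∧ ¬¬¬a ∨ d)   (distribution)
= d ∧ ¬¬¬a   (absorption)
= d ∧ ¬a   (double negation)

d ∧ ¬a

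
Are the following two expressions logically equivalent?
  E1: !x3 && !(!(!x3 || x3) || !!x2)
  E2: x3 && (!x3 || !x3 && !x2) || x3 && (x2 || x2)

E1: !x3 && !(!(!x3 || x3) || !!x2)
    = !x3 && (!x3 || x3) && !x2   (De Morgan)
    = !x3 && !x2   (complement / identity)
E2: x3 && (!x3 || !x3 && !x2) || x3 && (x2 || x2)
    = x3 && !x3 || x3 && (x2 || x2)   (absorption)
    = x3 && (x2 || x2)   (complement / identity)
    = x3 && x2   (idempotence)
These differ: at x2=0, x3=0, E1 = 1 but E2 = 0.

No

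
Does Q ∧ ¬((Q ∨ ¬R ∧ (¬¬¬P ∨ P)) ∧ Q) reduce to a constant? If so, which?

yes, False

Q ∧ ¬((Q ∨ ¬R ∧ (¬¬¬P ∨ P)) ∧ Q)
= Q ∧ ¬((Q ∨ ¬R ∧ (¬P ∨ P)) ∧ Q)   (double negation)
= Q ∧ ¬((Q ∨ ¬R) ∧ Q)   (complement / identity)
= Q ∧ ¬Q   (absorption)
= False   (complement)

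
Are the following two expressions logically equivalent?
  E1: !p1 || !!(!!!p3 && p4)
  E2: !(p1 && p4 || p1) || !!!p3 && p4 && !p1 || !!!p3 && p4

Yes

E1: !p1 || !!(!!!p3 && p4)
    = !p1 || !!(!p3 && p4)   [double negation]
    = !p1 || !p3 && p4   [double negation]
E2: !(p1 && p4 || p1) || !!!p3 && p4 && !p1 || !!!p3 && p4
    = !(p1 && p4 || p1) || !!!p3 && p4   [absorption]
    = !p1 || !!!p3 && p4   [absorption]
    = !p1 || !p3 && p4   [double negation]
Both reduce to !p1 || !p3 && p4, so they are equivalent.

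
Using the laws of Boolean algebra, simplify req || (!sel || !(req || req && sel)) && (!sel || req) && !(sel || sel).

req || !sel

req || (!sel || !(req || req && sel)) && (!sel || req) && !(sel || sel)
= req || (!sel || !req) && (!sel || req) && !(sel || sel)   [absorption]
= req || (!sel || !req) && (!sel || req) && !sel   [idempotence]
= req || (!sel || !req) && !sel   [absorption]
= req || !sel   [absorption]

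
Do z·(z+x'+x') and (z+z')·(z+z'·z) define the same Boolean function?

E1: z·(z+x'+x')
    = z·(z+x')   — idempotence
    = z   — absorption
E2: (z+z')·(z+z'·z)
    = (z+z')·z   — complement / identity
    = z   — complement / identity
Both reduce to z, so they are equivalent.

Yes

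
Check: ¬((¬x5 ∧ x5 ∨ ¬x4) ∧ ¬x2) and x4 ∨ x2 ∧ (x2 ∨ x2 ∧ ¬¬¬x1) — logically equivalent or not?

Yes

E1: ¬((¬x5 ∧ x5 ∨ ¬x4) ∧ ¬x2)
    = ¬(¬x4 ∧ ¬x2)   [complement / identity]
    = x4 ∨ x2   [De Morgan]
E2: x4 ∨ x2 ∧ (x2 ∨ x2 ∧ ¬¬¬x1)
    = x4 ∨ x2 ∧ (x2 ∨ x2 ∧ ¬x1)   [double negation]
    = x4 ∨ x2 ∧ x2   [absorption]
    = x4 ∨ x2   [idempotence]
Both reduce to x4 ∨ x2, so they are equivalent.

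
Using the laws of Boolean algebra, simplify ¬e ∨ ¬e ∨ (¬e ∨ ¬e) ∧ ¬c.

¬e ∨ ¬e ∨ (¬e ∨ ¬e) ∧ ¬c
= ¬e ∨ ¬e   [absorption]
= ¬e   [idempotence]

¬e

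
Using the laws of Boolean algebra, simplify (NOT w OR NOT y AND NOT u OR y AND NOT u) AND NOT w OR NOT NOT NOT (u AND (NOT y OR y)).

(NOT w OR NOT y AND NOT u OR y AND NOT u) AND NOT w OR NOT NOT NOT (u AND (NOT y OR y))
= (NOT w OR NOT u) AND NOT w OR NOT NOT NOT (u AND (NOT y OR y))
= NOT w OR NOT NOT NOT (u AND (NOT y OR y))
= NOT w OR NOT (u AND (NOT y OR y))
= NOT w OR NOT u

NOT w OR NOT u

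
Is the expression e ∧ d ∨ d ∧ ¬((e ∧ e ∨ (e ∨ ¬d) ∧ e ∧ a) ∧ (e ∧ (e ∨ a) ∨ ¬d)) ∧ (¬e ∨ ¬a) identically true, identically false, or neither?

neither

e ∧ d ∨ d ∧ ¬((e ∧ e ∨ (e ∨ ¬d) ∧ e ∧ a) ∧ (e ∧ (e ∨ a) ∨ ¬d)) ∧ (¬e ∨ ¬a)
= e ∧ d ∨ d ∧ ¬((e ∧ e ∨ e ∧ a) ∧ (e ∧ (e ∨ a) ∨ ¬d)) ∧ (¬e ∨ ¬a)
= e ∧ d ∨ d ∧ ¬(e ∧ (e ∨ a) ∧ (e ∧ (e ∨ a) ∨ ¬d)) ∧ (¬e ∨ ¬a)
= e ∧ d ∨ d ∧ ¬(e ∧ (e ∨ a)) ∧ (¬e ∨ ¬a)
= e ∧ d ∨ d ∧ ¬e ∧ (¬e ∨ ¬a)
= e ∧ d ∨ d ∧ ¬e
= d
This depends on d, so it is not a constant.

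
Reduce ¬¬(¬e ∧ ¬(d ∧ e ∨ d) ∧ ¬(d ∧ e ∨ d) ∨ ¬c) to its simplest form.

¬e ∧ ¬d ∨ ¬c

¬¬(¬e ∧ ¬(d ∧ e ∨ d) ∧ ¬(d ∧ e ∨ d) ∨ ¬c)
= ¬¬(¬e ∧ ¬(d ∧ e ∨ d) ∨ ¬c)   [idempotence]
= ¬¬(¬e ∧ ¬d ∨ ¬c)   [absorption]
= ¬e ∧ ¬d ∨ ¬c   [double negation]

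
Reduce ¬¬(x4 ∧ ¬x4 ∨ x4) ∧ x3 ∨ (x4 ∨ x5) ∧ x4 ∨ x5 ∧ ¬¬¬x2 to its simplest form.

¬¬(x4 ∧ ¬x4 ∨ x4) ∧ x3 ∨ (x4 ∨ x5) ∧ x4 ∨ x5 ∧ ¬¬¬x2
= ¬¬(x4 ∧ ¬x4 ∨ x4) ∧ x3 ∨ x4 ∨ x5 ∧ ¬¬¬x2   [absorption]
= ¬¬x4 ∧ x3 ∨ x4 ∨ x5 ∧ ¬¬¬x2   [complement / identity]
= ¬¬x4 ∧ x3 ∨ x4 ∨ x5 ∧ ¬x2   [double negation]
= x4 ∧ x3 ∨ x4 ∨ x5 ∧ ¬x2   [double negation]
= x4 ∨ x5 ∧ ¬x2   [absorption]

x4 ∨ x5 ∧ ¬x2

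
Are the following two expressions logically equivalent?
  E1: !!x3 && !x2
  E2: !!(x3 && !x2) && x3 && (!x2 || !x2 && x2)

E1: !!x3 && !x2
    = x3 && !x2
E2: !!(x3 && !x2) && x3 && (!x2 || !x2 && x2)
    = !!(x3 && !x2) && x3 && !x2
    = x3 && !x2 && x3 && !x2
    = x3 && !x2
Both reduce to x3 && !x2, so they are equivalent.

Yes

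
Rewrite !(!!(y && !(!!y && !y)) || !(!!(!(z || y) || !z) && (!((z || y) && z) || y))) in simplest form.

!y && !z

!(!!(y && !(!!y && !y)) || !(!!(!(z || y) || !z) && (!((z || y) && z) || y)))
= !(!!(y && !(!!y && !y)) || !(!((z || y) && z) && (!((z || y) && z) || y)))   (De Morgan)
= !(!!(y && !(!!y && !y)) || !!((z || y) && z))   (absorption)
= !(y && !(!!y && !y)) && !((z || y) && z)   (De Morgan)
= !(y && !(!!y && !y)) && !z   (absorption)
= !(y && (!y || y)) && !z   (De Morgan)
= !y && !z   (complement / identity)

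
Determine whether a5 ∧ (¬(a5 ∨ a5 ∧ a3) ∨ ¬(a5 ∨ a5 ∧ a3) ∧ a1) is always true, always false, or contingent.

always false

a5 ∧ (¬(a5 ∨ a5 ∧ a3) ∨ ¬(a5 ∨ a5 ∧ a3) ∧ a1)
= a5 ∧ ¬(a5 ∨ a5 ∧ a3)   (absorption)
= a5 ∧ ¬a5   (absorption)
= False   (complement)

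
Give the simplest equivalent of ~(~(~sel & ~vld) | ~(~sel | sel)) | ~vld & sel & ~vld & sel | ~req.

~vld | ~req

~(~(~sel & ~vld) | ~(~sel | sel)) | ~vld & sel & ~vld & sel | ~req
= ~sel & ~vld & (~sel | sel) | ~vld & sel & ~vld & sel | ~req   — De Morgan
= ~sel & ~vld & (~sel | sel) | ~vld & sel | ~req   — idempotence
= ~sel & ~vld | ~vld & sel | ~req   — complement / identity
= ~vld | ~req   — distribution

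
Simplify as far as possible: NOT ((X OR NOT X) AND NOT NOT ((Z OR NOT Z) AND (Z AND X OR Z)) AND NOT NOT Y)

NOT Z OR NOT Y

NOT ((X OR NOT X) AND NOT NOT ((Z OR NOT Z) AND (Z AND X OR Z)) AND NOT NOT Y)
= NOT (NOT NOT ((Z OR NOT Z) AND (Z AND X OR Z)) AND NOT NOT Y)
= NOT (NOT NOT (Z AND X OR Z) AND NOT NOT Y)
= NOT (NOT NOT Z AND NOT NOT Y)
= NOT Z OR NOT Y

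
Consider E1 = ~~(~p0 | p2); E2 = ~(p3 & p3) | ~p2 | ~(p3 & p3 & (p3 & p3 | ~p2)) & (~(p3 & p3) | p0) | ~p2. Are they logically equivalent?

No

E1: ~~(~p0 | p2)
    = ~p0 | p2   (double negation)
E2: ~(p3 & p3) | ~p2 | ~(p3 & p3 & (p3 & p3 | ~p2)) & (~(p3 & p3) | p0) | ~p2
    = ~(p3 & p3) | ~p2 | ~(p3 & p3) & (~(p3 & p3) | p0) | ~p2   (absorption)
    = ~(p3 & p3) | ~p2 | ~(p3 & p3) | ~p2   (absorption)
    = ~(p3 & p3) | ~p2   (idempotence)
    = ~p3 | ~p2   (idempotence)
These differ: at p0=1, p2=0, p3=1, E1 = 0 but E2 = 1.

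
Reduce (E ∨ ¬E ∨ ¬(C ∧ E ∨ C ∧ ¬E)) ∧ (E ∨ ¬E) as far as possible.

(E ∨ ¬E ∨ ¬(C ∧ E ∨ C ∧ ¬E)) ∧ (E ∨ ¬E)
= (E ∨ ¬E ∨ ¬C) ∧ (E ∨ ¬E)   — distribution
= E ∨ ¬E   — absorption
= True   — complement

True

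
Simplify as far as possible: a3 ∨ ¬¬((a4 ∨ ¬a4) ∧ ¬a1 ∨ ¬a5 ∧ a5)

a3 ∨ ¬¬((a4 ∨ ¬a4) ∧ ¬a1 ∨ ¬a5 ∧ a5)
= a3 ∨ ¬¬(¬a1 ∨ ¬a5 ∧ a5)   — complement / identity
= a3 ∨ ¬¬¬a1   — complement / identity
= a3 ∨ ¬a1   — double negation

a3 ∨ ¬a1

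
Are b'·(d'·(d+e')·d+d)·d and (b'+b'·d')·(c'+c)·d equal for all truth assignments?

E1: b'·(d'·(d+e')·d+d)·d
    = b'·(d'·d+d)·d
    = b'·d·d
    = b'·d
E2: (b'+b'·d')·(c'+c)·d
    = (b'+b'·d')·d
    = b'·d
Both reduce to b'·d, so they are equivalent.

Yes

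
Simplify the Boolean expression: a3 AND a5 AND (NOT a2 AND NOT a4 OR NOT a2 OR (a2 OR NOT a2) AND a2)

a3 AND a5 AND (NOT a2 AND NOT a4 OR NOT a2 OR (a2 OR NOT a2) AND a2)
= a3 AND a5 AND (NOT a2 AND NOT a4 OR NOT a2 OR a2)   [complement / identity]
= a3 AND a5 AND (NOT a2 OR a2)   [absorption]
= a3 AND a5   [complement / identity]

a3 AND a5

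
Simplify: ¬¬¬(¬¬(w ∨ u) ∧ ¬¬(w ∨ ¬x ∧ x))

¬w

¬¬¬(¬¬(w ∨ u) ∧ ¬¬(w ∨ ¬x ∧ x))
= ¬¬¬(¬¬(w ∨ u) ∧ ¬¬w)   [complement / identity]
= ¬¬(¬(w ∨ u) ∨ ¬w)   [De Morgan]
= ¬((w ∨ u) ∧ w)   [De Morgan]
= ¬w   [absorption]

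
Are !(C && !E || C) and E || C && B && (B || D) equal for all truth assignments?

No

E1: !(C && !E || C)
    = !C   (absorption)
E2: E || C && B && (B || D)
    = E || C && B   (absorption)
These differ: at B=0, C=0, D=0, E=0, E1 = 1 but E2 = 0.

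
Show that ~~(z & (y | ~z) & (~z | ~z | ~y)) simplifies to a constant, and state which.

0

~~(z & (y | ~z) & (~z | ~z | ~y))
= z & (y | ~z) & (~z | ~z | ~y)   (double negation)
= z & (y | ~z) & (~z | ~y)   (idempotence)
= z & (~z | y & ~y)   (distribution)
= z & ~z   (complement / identity)
= 0   (complement)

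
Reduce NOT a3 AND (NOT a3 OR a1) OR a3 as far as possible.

TRUE

NOT a3 AND (NOT a3 OR a1) OR a3
= NOT a3 OR a3   [absorption]
= TRUE   [complement]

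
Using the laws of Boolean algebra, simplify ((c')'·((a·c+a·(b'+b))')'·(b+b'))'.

c'+a'

((c')'·((a·c+a·(b'+b))')'·(b+b'))'
= ((c')'·((a·c+a·(b'+b))')')'   (complement / identity)
= ((c')'·((a·c+a)')')'   (complement / identity)
= ((c')'·(a')')'   (absorption)
= c'+a'   (De Morgan)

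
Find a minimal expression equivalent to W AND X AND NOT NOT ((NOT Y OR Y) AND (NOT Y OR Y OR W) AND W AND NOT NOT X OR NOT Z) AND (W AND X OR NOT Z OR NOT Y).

W AND X AND NOT NOT ((NOT Y OR Y) AND (NOT Y OR Y OR W) AND W AND NOT NOT X OR NOT Z) AND (W AND X OR NOT Z OR NOT Y)
= W AND X AND NOT NOT ((NOT Y OR Y) AND (NOT Y OR Y OR W) AND W AND X OR NOT Z) AND (W AND X OR NOT Z OR NOT Y)
= W AND X AND ((NOT Y OR Y) AND (NOT Y OR Y OR W) AND W AND X OR NOT Z) AND (W AND X OR NOT Z OR NOT Y)
= W AND X AND ((NOT Y OR Y) AND W AND X OR NOT Z) AND (W AND X OR NOT Z OR NOT Y)
= W AND X AND (W AND X OR NOT Z) AND (W AND X OR NOT Z OR NOT Y)
= W AND X AND (W AND X OR NOT Z)
= W AND X

W AND X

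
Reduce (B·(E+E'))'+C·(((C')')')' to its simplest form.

(B·(E+E'))'+C·(((C')')')'
= B'+C·(((C')')')'   [complement / identity]
= B'+C·(C')'   [double negation]
= B'+C·C   [double negation]
= B'+C   [idempotence]

B'+C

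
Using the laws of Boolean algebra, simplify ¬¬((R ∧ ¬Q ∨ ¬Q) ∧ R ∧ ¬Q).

R ∧ ¬Q

¬¬((R ∧ ¬Q ∨ ¬Q) ∧ R ∧ ¬Q)
= (R ∧ ¬Q ∨ ¬Q) ∧ R ∧ ¬Q
= R ∧ ¬Q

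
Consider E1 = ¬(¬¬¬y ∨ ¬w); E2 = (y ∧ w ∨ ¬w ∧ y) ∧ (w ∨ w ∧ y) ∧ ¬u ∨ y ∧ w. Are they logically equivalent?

Yes

E1: ¬(¬¬¬y ∨ ¬w)
    = ¬(¬y ∨ ¬w)
    = y ∧ w
E2: (y ∧ w ∨ ¬w ∧ y) ∧ (w ∨ w ∧ y) ∧ ¬u ∨ y ∧ w
    = y ∧ (w ∨ w ∧ y) ∧ ¬u ∨ y ∧ w
    = y ∧ w ∧ ¬u ∨ y ∧ w
    = y ∧ w
Both reduce to y ∧ w, so they are equivalent.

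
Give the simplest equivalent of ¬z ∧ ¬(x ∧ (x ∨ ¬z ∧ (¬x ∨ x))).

¬z ∧ ¬(x ∧ (x ∨ ¬z ∧ (¬x ∨ x)))
= ¬z ∧ ¬(x ∧ (x ∨ ¬z))
= ¬z ∧ ¬x

¬z ∧ ¬x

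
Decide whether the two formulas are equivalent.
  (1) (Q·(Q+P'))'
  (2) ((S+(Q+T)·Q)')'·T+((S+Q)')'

E1: (Q·(Q+P'))'
    = Q'   [absorption]
E2: ((S+(Q+T)·Q)')'·T+((S+Q)')'
    = ((S+Q)')'·T+((S+Q)')'   [absorption]
    = ((S+Q)')'   [absorption]
    = S+Q   [double negation]
These differ: at P=0, Q=1, S=0, T=0, E1 = 0 but E2 = 1.

No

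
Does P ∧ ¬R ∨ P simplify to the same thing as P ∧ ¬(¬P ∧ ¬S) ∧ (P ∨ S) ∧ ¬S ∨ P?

Yes

E1: P ∧ ¬R ∨ P
    = P   (absorption)
E2: P ∧ ¬(¬P ∧ ¬S) ∧ (P ∨ S) ∧ ¬S ∨ P
    = P ∧ (P ∨ S) ∧ (P ∨ S) ∧ ¬S ∨ P   (De Morgan)
    = P ∧ (P ∨ S) ∧ ¬S ∨ P   (idempotence)
    = P ∧ ¬S ∨ P   (absorption)
    = P   (absorption)
Both reduce to P, so they are equivalent.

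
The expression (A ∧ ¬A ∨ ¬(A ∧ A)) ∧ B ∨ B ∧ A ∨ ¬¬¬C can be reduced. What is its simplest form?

B ∨ ¬C

(A ∧ ¬A ∨ ¬(A ∧ A)) ∧ B ∨ B ∧ A ∨ ¬¬¬C
= (A ∧ ¬A ∨ ¬A) ∧ B ∨ B ∧ A ∨ ¬¬¬C
= ¬A ∧ B ∨ B ∧ A ∨ ¬¬¬C
= B ∨ ¬¬¬C
= B ∨ ¬C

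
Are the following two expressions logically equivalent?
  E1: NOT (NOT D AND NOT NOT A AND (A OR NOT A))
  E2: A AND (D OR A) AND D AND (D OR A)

E1: NOT (NOT D AND NOT NOT A AND (A OR NOT A))
    = NOT (NOT D AND NOT NOT A)   [complement / identity]
    = D OR NOT A   [De Morgan]
E2: A AND (D OR A) AND D AND (D OR A)
    = A AND (D OR A) AND D   [absorption]
    = A AND D   [absorption]
These differ: at A=0, D=0, E1 = 1 but E2 = 0.

No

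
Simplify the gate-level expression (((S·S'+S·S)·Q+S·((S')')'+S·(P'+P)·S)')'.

S

(((S·S'+S·S)·Q+S·((S')')'+S·(P'+P)·S)')'
= (((S·S'+S·S)·Q+S·((S')')'+S·S)')'
= (((S·S'+S·S)·Q+S·S'+S·S)')'
= (S·S'+S·S)·Q+S·S'+S·S
= S·S'+S·S
= S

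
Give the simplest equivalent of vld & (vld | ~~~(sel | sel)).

vld & (vld | ~~~(sel | sel))
= vld & (vld | ~~~sel)
= vld & (vld | ~sel)
= vld

vld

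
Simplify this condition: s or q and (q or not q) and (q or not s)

s or q and (q or not q) and (q or not s)
= s or q and (q or not s)   [complement / identity]
= s or q   [absorption]

s or q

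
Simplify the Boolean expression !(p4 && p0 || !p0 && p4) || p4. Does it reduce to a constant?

!(p4 && p0 || !p0 && p4) || p4
= !p4 || p4   — distribution
= true   — complement

true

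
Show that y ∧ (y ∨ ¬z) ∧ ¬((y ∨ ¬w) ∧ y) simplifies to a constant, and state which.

False

y ∧ (y ∨ ¬z) ∧ ¬((y ∨ ¬w) ∧ y)
= y ∧ ¬((y ∨ ¬w) ∧ y)   — absorption
= y ∧ ¬y   — absorption
= False   — complement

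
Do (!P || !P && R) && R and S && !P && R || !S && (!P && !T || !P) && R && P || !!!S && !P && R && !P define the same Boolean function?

Yes

E1: (!P || !P && R) && R
    = !P && R   [absorption]
E2: S && !P && R || !S && (!P && !T || !P) && R && P || !!!S && !P && R && !P
    = S && !P && R || !S && !P && R && P || !!!S && !P && R && !P   [absorption]
    = S && !P && R || !S && !P && R && P || !S && !P && R && !P   [double negation]
    = S && !P && R || !S && !P && R   [distribution]
    = !P && R   [distribution]
Both reduce to !P && R, so they are equivalent.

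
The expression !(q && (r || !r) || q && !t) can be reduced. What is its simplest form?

!q

!(q && (r || !r) || q && !t)
= !(q || q && !t)   — complement / identity
= !q   — absorption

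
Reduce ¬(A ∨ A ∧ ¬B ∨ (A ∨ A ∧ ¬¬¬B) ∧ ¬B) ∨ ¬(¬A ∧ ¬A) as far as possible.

¬(A ∨ A ∧ ¬B ∨ (A ∨ A ∧ ¬¬¬B) ∧ ¬B) ∨ ¬(¬A ∧ ¬A)
= ¬(A ∨ A ∧ ¬B ∨ (A ∨ A ∧ ¬B) ∧ ¬B) ∨ ¬(¬A ∧ ¬A)   — double negation
= ¬(A ∨ A ∧ ¬B ∨ (A ∨ A ∧ ¬B) ∧ ¬B) ∨ A ∨ A   — De Morgan
= ¬(A ∨ A ∧ ¬B) ∨ A ∨ A   — absorption
= ¬(A ∨ A ∧ ¬B) ∨ A   — idempotence
= ¬A ∨ A   — absorption
= True   — complement

True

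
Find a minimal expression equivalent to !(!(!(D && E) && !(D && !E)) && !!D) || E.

!(!(!(D && E) && !(D && !E)) && !!D) || E
= !(!(!(D && E) && !(D && !E)) && D) || E   — double negation
= !((D && E || D && !E) && D) || E   — De Morgan
= !(D && D) || E   — distribution
= !D || E   — idempotence

!D || E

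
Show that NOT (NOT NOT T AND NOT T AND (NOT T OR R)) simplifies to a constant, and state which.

TRUE

NOT (NOT NOT T AND NOT T AND (NOT T OR R))
= NOT (NOT NOT T AND NOT T)
= NOT T OR T
= TRUE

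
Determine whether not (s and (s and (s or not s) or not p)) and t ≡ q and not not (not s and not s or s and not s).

No

E1: not (s and (s and (s or not s) or not p)) and t
    = not (s and (s or not p)) and t
    = not s and t
E2: q and not not (not s and not s or s and not s)
    = q and not not not s
    = q and not s
These differ: at p=1, q=1, s=0, t=0, E1 = 0 but E2 = 1.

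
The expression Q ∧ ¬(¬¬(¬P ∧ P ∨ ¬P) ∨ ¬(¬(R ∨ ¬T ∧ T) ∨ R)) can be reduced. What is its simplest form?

Q ∧ ¬(¬¬(¬P ∧ P ∨ ¬P) ∨ ¬(¬(R ∨ ¬T ∧ T) ∨ R))
= Q ∧ ¬(¬¬¬P ∨ ¬(¬(R ∨ ¬T ∧ T) ∨ R))   (complement / identity)
= Q ∧ ¬(¬P ∨ ¬(¬(R ∨ ¬T ∧ T) ∨ R))   (double negation)
= Q ∧ P ∧ (¬(R ∨ ¬T ∧ T) ∨ R)   (De Morgan)
= Q ∧ P ∧ (¬R ∨ R)   (complement / identity)
= Q ∧ P   (complement / identity)

Q ∧ P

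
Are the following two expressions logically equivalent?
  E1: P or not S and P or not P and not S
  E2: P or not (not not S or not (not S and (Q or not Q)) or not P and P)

Yes

E1: P or not S and P or not P and not S
    = P or not S
E2: P or not (not not S or not (not S and (Q or not Q)) or not P and P)
    = P or not (not not S or not (not S and (Q or not Q)))
    = P or not (not not S or not not S)
    = P or not not not S
    = P or not S
Both reduce to P or not S, so they are equivalent.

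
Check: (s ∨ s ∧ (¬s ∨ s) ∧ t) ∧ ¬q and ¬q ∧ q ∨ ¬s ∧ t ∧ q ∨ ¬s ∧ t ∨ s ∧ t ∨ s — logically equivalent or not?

E1: (s ∨ s ∧ (¬s ∨ s) ∧ t) ∧ ¬q
    = (s ∨ s ∧ t) ∧ ¬q   [complement / identity]
    = s ∧ ¬q   [absorption]
E2: ¬q ∧ q ∨ ¬s ∧ t ∧ q ∨ ¬s ∧ t ∨ s ∧ t ∨ s
    = ¬q ∧ q ∨ ¬s ∧ t ∨ s ∧ t ∨ s   [absorption]
    = ¬q ∧ q ∨ t ∨ s   [distribution]
    = t ∨ s   [complement / identity]
These differ: at q=1, s=0, t=1, E1 = 0 but E2 = 1.

No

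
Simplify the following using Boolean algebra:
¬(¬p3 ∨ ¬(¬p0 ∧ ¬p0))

p3 ∧ ¬p0

¬(¬p3 ∨ ¬(¬p0 ∧ ¬p0))
= ¬(¬p3 ∨ ¬¬p0)   — idempotence
= p3 ∧ ¬p0   — De Morgan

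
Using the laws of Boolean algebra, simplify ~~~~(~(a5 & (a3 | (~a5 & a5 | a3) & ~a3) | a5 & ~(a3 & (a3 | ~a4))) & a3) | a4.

~~~~(~(a5 & (a3 | (~a5 & a5 | a3) & ~a3) | a5 & ~(a3 & (a3 | ~a4))) & a3) | a4
= ~~~~(~(a5 & (a3 | a3 & ~a3) | a5 & ~(a3 & (a3 | ~a4))) & a3) | a4
= ~~~~(~(a5 & (a3 | a3 & ~a3) | a5 & ~a3) & a3) | a4
= ~~~~(~(a5 & a3 | a5 & ~a3) & a3) | a4
= ~~~~(~a5 & a3) | a4
= ~~(~a5 & a3) | a4
= ~a5 & a3 | a4

~a5 & a3 | a4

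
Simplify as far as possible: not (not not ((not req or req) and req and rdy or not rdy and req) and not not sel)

not (not not ((not req or req) and req and rdy or not rdy and req) and not not sel)
= not (not not (req and rdy or not rdy and req) and not not sel)   (complement / identity)
= not (req and rdy or not rdy and req) or not sel   (De Morgan)
= not req or not sel   (distribution)

not req or not sel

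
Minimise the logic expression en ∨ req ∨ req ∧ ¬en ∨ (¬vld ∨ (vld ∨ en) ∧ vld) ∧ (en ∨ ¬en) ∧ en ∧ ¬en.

en ∨ req

en ∨ req ∨ req ∧ ¬en ∨ (¬vld ∨ (vld ∨ en) ∧ vld) ∧ (en ∨ ¬en) ∧ en ∧ ¬en
= en ∨ req ∨ req ∧ ¬en ∨ (¬vld ∨ vld) ∧ (en ∨ ¬en) ∧ en ∧ ¬en   (absorption)
= en ∨ req ∨ req ∧ ¬en ∨ (en ∨ ¬en) ∧ en ∧ ¬en   (complement / identity)
= en ∨ req ∨ req ∧ ¬en ∨ en ∧ ¬en   (complement / identity)
= en ∨ req ∨ en ∧ ¬en   (absorption)
= en ∨ req   (complement / identity)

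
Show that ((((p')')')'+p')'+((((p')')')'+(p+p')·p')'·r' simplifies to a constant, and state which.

((((p')')')'+p')'+((((p')')')'+(p+p')·p')'·r'
= ((((p')')')'+p')'+((((p')')')'+p')'·r'   (complement / identity)
= ((((p')')')'+p')'   (absorption)
= ((p')'+p')'   (double negation)
= p'·p   (De Morgan)
= 0   (complement)

0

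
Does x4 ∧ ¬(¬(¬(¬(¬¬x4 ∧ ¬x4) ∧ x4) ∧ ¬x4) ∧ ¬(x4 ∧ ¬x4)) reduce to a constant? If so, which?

x4 ∧ ¬(¬(¬(¬(¬¬x4 ∧ ¬x4) ∧ x4) ∧ ¬x4) ∧ ¬(x4 ∧ ¬x4))
= x4 ∧ ¬(¬(¬((¬x4 ∨ x4) ∧ x4) ∧ ¬x4) ∧ ¬(x4 ∧ ¬x4))
= x4 ∧ (¬((¬x4 ∨ x4) ∧ x4) ∧ ¬x4 ∨ x4 ∧ ¬x4)
= x4 ∧ (¬x4 ∧ ¬x4 ∨ x4 ∧ ¬x4)
= x4 ∧ ¬x4
= False

yes, False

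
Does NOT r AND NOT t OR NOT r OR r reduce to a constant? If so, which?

NOT r AND NOT t OR NOT r OR r
= NOT r OR r   — absorption
= TRUE   — complement

yes, True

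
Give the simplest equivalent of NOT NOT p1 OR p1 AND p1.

p1

NOT NOT p1 OR p1 AND p1
= p1 OR p1 AND p1   (double negation)
= p1 OR p1   (idempotence)
= p1   (idempotence)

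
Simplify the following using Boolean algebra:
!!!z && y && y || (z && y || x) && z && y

!!!z && y && y || (z && y || x) && z && y
= !!!z && y && y || z && y   — absorption
= !z && y && y || z && y   — double negation
= !z && y || z && y   — idempotence
= y   — distribution

y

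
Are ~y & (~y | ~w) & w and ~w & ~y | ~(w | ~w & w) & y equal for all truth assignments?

E1: ~y & (~y | ~w) & w
    = ~y & w   [absorption]
E2: ~w & ~y | ~(w | ~w & w) & y
    = ~w & ~y | ~w & y   [complement / identity]
    = ~w   [distribution]
These differ: at w=0, y=0, E1 = 0 but E2 = 1.

No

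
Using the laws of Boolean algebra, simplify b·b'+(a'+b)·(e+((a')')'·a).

b·b'+(a'+b)·(e+((a')')'·a)
= b·b'+(a'+b)·(e+a'·a)   (double negation)
= (a'+b)·(e+a'·a)   (complement / identity)
= (a'+b)·e   (complement / identity)

(a'+b)·e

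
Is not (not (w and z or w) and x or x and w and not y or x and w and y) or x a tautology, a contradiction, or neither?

tautology

not (not (w and z or w) and x or x and w and not y or x and w and y) or x
= not (not (w and z or w) and x or x and w) or x   (distribution)
= not (not w and x or x and w) or x   (absorption)
= not x or x   (distribution)
= True   (complement)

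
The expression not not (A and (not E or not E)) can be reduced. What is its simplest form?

A and not E

not not (A and (not E or not E))
= not not (A and not E)   [idempotence]
= A and not E   [double negation]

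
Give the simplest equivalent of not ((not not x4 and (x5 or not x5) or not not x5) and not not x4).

not ((not not x4 and (x5 or not x5) or not not x5) and not not x4)
= not ((not not x4 or not not x5) and not not x4)   (complement / identity)
= not ((not not x4 or x5) and not not x4)   (double negation)
= not not not x4   (absorption)
= not x4   (double negation)

not x4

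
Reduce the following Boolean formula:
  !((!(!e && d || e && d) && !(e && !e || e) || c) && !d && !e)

d || e

!((!(!e && d || e && d) && !(e && !e || e) || c) && !d && !e)
= !((!(!e && d || e && d) && !e || c) && !d && !e)   [complement / identity]
= !((!d && !e || c) && !d && !e)   [distribution]
= !(!d && !e)   [absorption]
= d || e   [De Morgan]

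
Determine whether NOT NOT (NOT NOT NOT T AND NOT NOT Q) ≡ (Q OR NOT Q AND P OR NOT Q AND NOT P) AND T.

E1: NOT NOT (NOT NOT NOT T AND NOT NOT Q)
    = NOT (NOT NOT T OR NOT Q)   [De Morgan]
    = NOT T AND Q   [De Morgan]
E2: (Q OR NOT Q AND P OR NOT Q AND NOT P) AND T
    = (Q OR NOT Q) AND T   [distribution]
    = T   [complement / identity]
These differ: at P=0, Q=1, T=0, E1 = 1 but E2 = 0.

No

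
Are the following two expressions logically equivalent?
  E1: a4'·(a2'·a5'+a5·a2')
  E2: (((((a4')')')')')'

No

E1: a4'·(a2'·a5'+a5·a2')
    = a4'·a2'   — distribution
E2: (((((a4')')')')')'
    = (((a4')')')'   — double negation
    = (a4')'   — double negation
    = a4   — double negation
These differ: at a2=0, a4=1, a5=0, E1 = 0 but E2 = 1.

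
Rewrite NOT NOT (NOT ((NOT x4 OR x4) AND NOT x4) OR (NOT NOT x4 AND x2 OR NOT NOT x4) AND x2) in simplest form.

NOT NOT (NOT ((NOT x4 OR x4) AND NOT x4) OR (NOT NOT x4 AND x2 OR NOT NOT x4) AND x2)
= NOT NOT (NOT NOT x4 OR (NOT NOT x4 AND x2 OR NOT NOT x4) AND x2)   (complement / identity)
= NOT NOT (NOT NOT x4 OR NOT NOT x4 AND x2)   (absorption)
= NOT NOT NOT NOT x4   (absorption)
= NOT NOT x4   (double negation)
= x4   (double negation)

x4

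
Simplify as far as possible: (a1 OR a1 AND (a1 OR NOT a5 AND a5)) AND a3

a1 AND a3

(a1 OR a1 AND (a1 OR NOT a5 AND a5)) AND a3
= (a1 OR a1 AND a1) AND a3   — complement / identity
= (a1 OR a1) AND a3   — idempotence
= a1 AND a3   — idempotence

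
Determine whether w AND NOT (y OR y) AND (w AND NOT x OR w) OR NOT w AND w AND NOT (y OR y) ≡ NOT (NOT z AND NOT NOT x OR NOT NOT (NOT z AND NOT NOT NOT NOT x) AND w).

E1: w AND NOT (y OR y) AND (w AND NOT x OR w) OR NOT w AND w AND NOT (y OR y)
    = w AND NOT (y OR y) AND w OR NOT w AND w AND NOT (y OR y)   [absorption]
    = w AND NOT (y OR y)   [distribution]
    = w AND NOT y   [idempotence]
E2: NOT (NOT z AND NOT NOT x OR NOT NOT (NOT z AND NOT NOT NOT NOT x) AND w)
    = NOT (NOT z AND NOT NOT x OR NOT NOT (NOT z AND NOT NOT x) AND w)   [double negation]
    = NOT (NOT z AND NOT NOT x OR NOT z AND NOT NOT x AND w)   [double negation]
    = NOT (NOT z AND NOT NOT x)   [absorption]
    = z OR NOT x   [De Morgan]
These differ: at w=0, x=0, y=1, z=1, E1 = 0 but E2 = 1.

No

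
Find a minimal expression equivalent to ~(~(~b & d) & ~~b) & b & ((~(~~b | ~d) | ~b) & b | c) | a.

~(~(~b & d) & ~~b) & b & ((~(~~b | ~d) | ~b) & b | c) | a
= (~b & d | ~b) & b & ((~(~~b | ~d) | ~b) & b | c) | a   — De Morgan
= (~b & d | ~b) & b & ((~b & d | ~b) & b | c) | a   — De Morgan
= (~b & d | ~b) & b | a   — absorption
= ~b & b | a   — absorption
= a   — complement / identity

a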